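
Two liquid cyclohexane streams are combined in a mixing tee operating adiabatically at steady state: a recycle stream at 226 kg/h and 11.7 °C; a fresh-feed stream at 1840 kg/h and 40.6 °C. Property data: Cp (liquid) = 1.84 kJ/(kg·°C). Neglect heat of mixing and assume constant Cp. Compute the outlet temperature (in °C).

Energy balance with Q = 0: Σ ṁᵢCp,ᵢ(T_out − Tᵢ) = 0
T_out = Σ ṁᵢCp,ᵢTᵢ / Σ ṁᵢCp,ᵢ
      = 142320 / 3801.4 = 37.439 °C

T_out = 37.4 °C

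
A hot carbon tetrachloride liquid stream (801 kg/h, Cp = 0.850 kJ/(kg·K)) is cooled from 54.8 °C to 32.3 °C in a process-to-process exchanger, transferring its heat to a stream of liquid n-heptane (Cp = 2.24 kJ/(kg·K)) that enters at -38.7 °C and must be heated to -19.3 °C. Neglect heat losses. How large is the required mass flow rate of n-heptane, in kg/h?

ṁ_c = 353 kg/h

Heat released by hot stream: Q = 801 × 0.850 × (54.8 − 32.3) = 15319 kJ/h
Energy balance on cold side (adiabatic exchanger): Q = ṁ_c·Cp_c·(T_c,out − T_c,in)
ṁ_c = 15319 / [2.24 × (-19.3 − -38.7)] = 352.52 kg/h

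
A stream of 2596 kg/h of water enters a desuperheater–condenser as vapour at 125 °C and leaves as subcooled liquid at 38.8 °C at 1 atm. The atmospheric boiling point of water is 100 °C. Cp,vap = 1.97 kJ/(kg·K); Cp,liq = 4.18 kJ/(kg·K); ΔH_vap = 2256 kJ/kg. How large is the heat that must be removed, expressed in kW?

Q_c = 1850 kW

vapour 125→100 °C: -49.25 kJ/kg
condensation at 100 °C: -2256 kJ/kg
liquid 100→38.8 °C: -255.82 kJ/kg
Δh = -49.25 + -2256 + -255.82 = -2561.1 kJ/kg
Q = ṁ·Δh = 2596 kg/h × -2561.1 kJ/kg = -6.6485e+06 kJ/h
|Q| = 1846.8 kW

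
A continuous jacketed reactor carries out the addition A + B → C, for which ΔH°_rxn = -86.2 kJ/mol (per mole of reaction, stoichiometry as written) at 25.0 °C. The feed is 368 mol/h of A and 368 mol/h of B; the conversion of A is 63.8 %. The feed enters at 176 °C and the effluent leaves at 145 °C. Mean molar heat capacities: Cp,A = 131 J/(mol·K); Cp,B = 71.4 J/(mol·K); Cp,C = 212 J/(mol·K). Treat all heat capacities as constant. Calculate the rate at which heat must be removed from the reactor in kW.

Q_out = 6.19 kW

Extent of reaction ξ = 0.638 × 368 = 234.78 mol/h
Reaction term: ξ·ΔH°_rxn = 234.78 × -86.2 = -20238 kJ/h
Sensible, feed 176→25 °C: -11247 kJ/h
Outlet flows (mol/h): A 133.22, B 133.22, C 234.78
Sensible, products 25→145 °C: 9208.5 kJ/h
Q = ΔH = -22277 kJ/h = -6.188 kW
Heat removed = 6.188 kW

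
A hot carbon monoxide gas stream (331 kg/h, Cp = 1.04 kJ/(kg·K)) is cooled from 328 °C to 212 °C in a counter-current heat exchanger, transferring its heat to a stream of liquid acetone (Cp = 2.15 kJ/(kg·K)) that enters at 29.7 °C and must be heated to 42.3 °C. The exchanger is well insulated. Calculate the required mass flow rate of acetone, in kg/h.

ṁ_c = 1470 kg/h

Heat released by hot stream: Q = 331 × 1.04 × (328 − 212) = 39932 kJ/h
Energy balance on cold side (adiabatic exchanger): Q = ṁ_c·Cp_c·(T_c,out − T_c,in)
ṁ_c = 39932 / [2.15 × (42.3 − 29.7)] = 1474 kg/h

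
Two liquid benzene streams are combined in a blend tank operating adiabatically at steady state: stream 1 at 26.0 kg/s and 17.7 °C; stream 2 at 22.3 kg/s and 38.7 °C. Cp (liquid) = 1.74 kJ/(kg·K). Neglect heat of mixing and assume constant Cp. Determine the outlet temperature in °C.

Energy balance with Q = 0: Σ ṁᵢCp,ᵢ(T_out − Tᵢ) = 0
T_out = Σ ṁᵢCp,ᵢTᵢ / Σ ṁᵢCp,ᵢ
      = 2302.4 / 84.042 = 27.396 °C

T_out = 27.4 °C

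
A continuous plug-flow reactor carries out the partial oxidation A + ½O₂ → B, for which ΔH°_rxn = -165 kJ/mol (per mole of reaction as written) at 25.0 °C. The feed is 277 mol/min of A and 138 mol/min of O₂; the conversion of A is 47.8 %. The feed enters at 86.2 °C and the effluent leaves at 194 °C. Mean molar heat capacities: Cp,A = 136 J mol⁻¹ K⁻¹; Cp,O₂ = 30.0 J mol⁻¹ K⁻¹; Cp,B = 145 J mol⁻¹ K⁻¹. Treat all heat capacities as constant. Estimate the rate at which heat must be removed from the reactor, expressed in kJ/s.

Q_out = 291 kJ/s

Extent of reaction ξ = 0.478 × 277 = 132.41 mol/min
Reaction term: ξ·ΔH°_rxn = 132.41 × -165 = -21847 kJ/min
Sensible, feed 86.2→25 °C: -2558.9 kJ/min
Outlet flows (mol/min): A 144.59, O₂ 71.797, B 132.41
Sensible, products 25→194 °C: 6932 kJ/min
Q = ΔH = -17474 kJ/min = -291.23 kW
Heat removed = 291.23 kJ/s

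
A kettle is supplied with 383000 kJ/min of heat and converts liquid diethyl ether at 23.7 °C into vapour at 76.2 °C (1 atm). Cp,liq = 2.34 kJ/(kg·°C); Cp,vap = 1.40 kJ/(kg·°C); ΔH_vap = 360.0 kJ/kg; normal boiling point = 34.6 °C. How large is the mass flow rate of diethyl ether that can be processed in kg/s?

ṁ = 14.4 kg/s

Δh = 2.34×(34.6−23.7) + 360.0 + 1.40×(76.2−34.6) = 443.75 kJ/kg
Q = 383000 kJ/min = 6383.3 kJ/s = 6383.3 kJ/s
ṁ = Q/Δh = 6383.3 / 443.75 = 14.385 kg/s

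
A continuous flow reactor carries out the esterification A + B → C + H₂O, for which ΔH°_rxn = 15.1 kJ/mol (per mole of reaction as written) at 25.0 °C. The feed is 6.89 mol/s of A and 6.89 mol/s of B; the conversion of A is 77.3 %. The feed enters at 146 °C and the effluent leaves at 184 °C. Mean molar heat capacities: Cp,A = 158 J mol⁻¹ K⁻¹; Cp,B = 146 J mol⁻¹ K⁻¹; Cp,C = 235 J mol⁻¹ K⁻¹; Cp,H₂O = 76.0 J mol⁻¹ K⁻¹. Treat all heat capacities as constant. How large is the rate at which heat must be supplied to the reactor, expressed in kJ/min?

Extent of reaction ξ = 0.773 × 6.89 = 5.326 mol/s
Reaction term: ξ·ΔH°_rxn = 5.326 × 15.1 = 80.422 kJ/s
Sensible, feed 146→25 °C: -253.44 kJ/s
Outlet flows (mol/s): A 1.564, B 1.564, C 5.326, H₂O 5.326
Sensible, products 25→184 °C: 338.96 kJ/s
Q = ΔH = 165.94 kJ/s = 165.94 kW
Heat supplied = 9956.6 kJ/min

Q_in = 9960 kJ/min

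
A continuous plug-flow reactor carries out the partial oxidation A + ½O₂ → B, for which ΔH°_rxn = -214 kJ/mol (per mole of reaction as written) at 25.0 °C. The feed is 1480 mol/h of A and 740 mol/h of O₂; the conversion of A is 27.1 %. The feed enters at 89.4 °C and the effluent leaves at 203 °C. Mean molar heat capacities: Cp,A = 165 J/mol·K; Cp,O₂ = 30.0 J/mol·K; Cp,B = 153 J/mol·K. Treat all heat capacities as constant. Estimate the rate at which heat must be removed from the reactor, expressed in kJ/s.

Extent of reaction ξ = 0.271 × 1480 = 401.08 mol/h
Reaction term: ξ·ΔH°_rxn = 401.08 × -214 = -85831 kJ/h
Sensible, feed 89.4→25 °C: -17156 kJ/h
Outlet flows (mol/h): A 1078.9, O₂ 539.46, B 401.08
Sensible, products 25→203 °C: 45492 kJ/h
Q = ΔH = -57496 kJ/h = -15.971 kW
Heat removed = 15.971 kJ/s

Q_out = 16.0 kJ/s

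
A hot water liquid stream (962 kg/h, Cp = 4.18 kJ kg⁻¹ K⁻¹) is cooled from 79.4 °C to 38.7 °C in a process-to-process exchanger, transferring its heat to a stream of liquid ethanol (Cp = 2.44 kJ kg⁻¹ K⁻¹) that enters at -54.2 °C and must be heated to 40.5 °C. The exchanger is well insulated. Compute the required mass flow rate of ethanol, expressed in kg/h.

Heat released by hot stream: Q = 962 × 4.18 × (79.4 − 38.7) = 163660 kJ/h
Energy balance on cold side (adiabatic exchanger): Q = ṁ_c·Cp_c·(T_c,out − T_c,in)
ṁ_c = 163660 / [2.44 × (40.5 − -54.2)] = 708.28 kg/h

ṁ_c = 708 kg/h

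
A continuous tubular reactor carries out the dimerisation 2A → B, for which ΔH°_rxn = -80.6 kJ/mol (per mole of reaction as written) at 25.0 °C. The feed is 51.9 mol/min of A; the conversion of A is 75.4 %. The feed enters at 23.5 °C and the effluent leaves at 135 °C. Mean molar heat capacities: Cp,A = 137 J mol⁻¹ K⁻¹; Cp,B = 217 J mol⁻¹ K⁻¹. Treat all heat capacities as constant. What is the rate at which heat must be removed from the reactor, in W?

Q_out = 15100 W

Extent of reaction ξ = 0.754 × 51.9 / 2 = 19.566 mol/min
Reaction term: ξ·ΔH°_rxn = 19.566 × -80.6 = -1577 kJ/min
Sensible, feed 23.5→25 °C: 10.665 kJ/min
Outlet flows (mol/min): A 12.767, B 19.566
Sensible, products 25→135 °C: 659.45 kJ/min
Q = ΔH = -906.93 kJ/min = -15.115 kW
Heat removed = 15115 W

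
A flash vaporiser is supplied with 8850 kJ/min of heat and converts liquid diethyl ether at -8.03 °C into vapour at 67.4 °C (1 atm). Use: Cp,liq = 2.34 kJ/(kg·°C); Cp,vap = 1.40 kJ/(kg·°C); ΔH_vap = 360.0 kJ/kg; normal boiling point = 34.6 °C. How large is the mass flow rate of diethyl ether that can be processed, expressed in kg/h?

ṁ = 1050 kg/h

Δh = 2.34×(34.6−-8.03) + 360.0 + 1.40×(67.4−34.6) = 505.67 kJ/kg
Q = 8850 kJ/min = 147.5 kJ/s = 531000 kJ/h
ṁ = Q/Δh = 531000 / 505.67 = 1050.1 kg/h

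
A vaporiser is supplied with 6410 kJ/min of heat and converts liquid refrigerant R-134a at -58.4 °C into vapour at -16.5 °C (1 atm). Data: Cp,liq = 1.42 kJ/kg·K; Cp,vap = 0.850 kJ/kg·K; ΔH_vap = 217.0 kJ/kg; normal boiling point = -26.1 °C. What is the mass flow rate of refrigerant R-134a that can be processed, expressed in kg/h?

Δh = 1.42×(-26.1−-58.4) + 217.0 + 0.850×(-16.5−-26.1) = 271.03 kJ/kg
Q = 6410 kJ/min = 106.83 kJ/s = 384600 kJ/h
ṁ = Q/Δh = 384600 / 271.03 = 1419.1 kg/h

ṁ = 1420 kg/h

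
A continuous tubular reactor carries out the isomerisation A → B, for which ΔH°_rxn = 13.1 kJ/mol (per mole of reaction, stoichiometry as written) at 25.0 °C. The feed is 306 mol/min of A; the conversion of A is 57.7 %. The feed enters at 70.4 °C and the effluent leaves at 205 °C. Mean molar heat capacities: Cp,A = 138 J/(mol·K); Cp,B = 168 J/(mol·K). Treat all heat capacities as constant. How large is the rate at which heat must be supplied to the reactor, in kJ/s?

Q_in = 149 kJ/s

Extent of reaction ξ = 0.577 × 306 = 176.56 mol/min
Reaction term: ξ·ΔH°_rxn = 176.56 × 13.1 = 2313 kJ/min
Sensible, feed 70.4→25 °C: -1917.2 kJ/min
Outlet flows (mol/min): A 129.44, B 176.56
Sensible, products 25→205 °C: 8554.5 kJ/min
Q = ΔH = 8950.3 kJ/min = 149.17 kW
Heat supplied = 149.17 kJ/s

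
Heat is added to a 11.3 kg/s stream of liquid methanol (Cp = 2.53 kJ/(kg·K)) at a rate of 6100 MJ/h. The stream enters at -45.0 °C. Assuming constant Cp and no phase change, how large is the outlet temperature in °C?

T_out = 14.3 °C

Q = 6100 MJ/h = 1694.4 kJ/s
ΔT = Q/(ṁ·Cp) = 1694.4/(11.3×2.53) = 59.269 K
T_out = -45.0 + 59.269 = 14.269 °C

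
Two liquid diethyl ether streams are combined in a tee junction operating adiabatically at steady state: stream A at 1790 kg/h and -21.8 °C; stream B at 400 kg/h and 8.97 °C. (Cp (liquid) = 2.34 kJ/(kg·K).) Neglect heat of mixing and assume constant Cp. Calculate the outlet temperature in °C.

Adiabatic, steady state ⇒ Σ ṁᵢCp,ᵢ(T_out − Tᵢ) = 0
Σ ṁᵢCp,ᵢTᵢ = 1790×2.34×-21.8 + 400×2.34×8.97 = -82916
Σ ṁᵢCp,ᵢ = 1790×2.34 + 400×2.34 = 5124.6
T_out = -82916 / 5124.6 = -16.18 °C

T_out = -16.2 °C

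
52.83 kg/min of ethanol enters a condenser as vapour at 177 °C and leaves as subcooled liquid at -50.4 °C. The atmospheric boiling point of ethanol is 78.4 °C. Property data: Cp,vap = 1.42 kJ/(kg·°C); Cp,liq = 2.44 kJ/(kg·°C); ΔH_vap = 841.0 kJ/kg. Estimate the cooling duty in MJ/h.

Q_c = 4110 MJ/h

vapour 177→78.4 °C: -140.01 kJ/kg
condensation at 78.4 °C: -841 kJ/kg
liquid 78.4→-50.4 °C: -314.27 kJ/kg
Δh = -140.01 + -841 + -314.27 = -1295.3 kJ/kg
Q = ṁ·Δh = 52.83 kg/min × -1295.3 kJ/kg = -68430 kJ/min
|Q| = 1140.5 kW = 4105.8 MJ/h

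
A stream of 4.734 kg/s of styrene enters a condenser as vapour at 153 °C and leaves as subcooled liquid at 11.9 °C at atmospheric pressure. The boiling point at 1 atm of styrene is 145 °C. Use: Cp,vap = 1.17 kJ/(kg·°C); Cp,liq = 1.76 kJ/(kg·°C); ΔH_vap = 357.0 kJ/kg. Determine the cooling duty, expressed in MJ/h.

vapour 153→145 °C: -9.36 kJ/kg
condensation at 145 °C: -357 kJ/kg
liquid 145→11.9 °C: -234.26 kJ/kg
Δh = -9.36 + -357 + -234.26 = -600.62 kJ/kg
Q = ṁ·Δh = 4.734 kg/s × -600.62 kJ/kg = -2843.3 kJ/s
|Q| = 2843.3 kW = 10236 MJ/h

Q_c = 10200 MJ/h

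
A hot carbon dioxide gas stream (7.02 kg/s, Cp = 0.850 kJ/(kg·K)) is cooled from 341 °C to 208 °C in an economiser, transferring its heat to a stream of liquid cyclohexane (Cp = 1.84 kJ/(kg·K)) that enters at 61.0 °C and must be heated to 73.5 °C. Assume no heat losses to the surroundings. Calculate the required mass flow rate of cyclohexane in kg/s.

Heat released by hot stream: Q = 7.02 × 0.850 × (341 − 208) = 793.61 kJ/s
Energy balance on cold side (adiabatic exchanger): Q = ṁ_c·Cp_c·(T_c,out − T_c,in)
ṁ_c = 793.61 / [1.84 × (73.5 − 61.0)] = 34.505 kg/s

ṁ_c = 34.5 kg/s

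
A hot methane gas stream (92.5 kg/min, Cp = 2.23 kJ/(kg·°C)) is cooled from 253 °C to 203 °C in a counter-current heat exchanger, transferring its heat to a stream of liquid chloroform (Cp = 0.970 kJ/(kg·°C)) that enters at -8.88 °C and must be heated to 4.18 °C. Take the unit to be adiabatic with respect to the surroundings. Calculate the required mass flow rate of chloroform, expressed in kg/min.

ṁ_c = 814 kg/min

Heat released by hot stream: Q = 92.5 × 2.23 × (253 − 203) = 10314 kJ/min
Energy balance on cold side (adiabatic exchanger): Q = ṁ_c·Cp_c·(T_c,out − T_c,in)
ṁ_c = 10314 / [0.970 × (4.18 − -8.88)] = 814.14 kg/min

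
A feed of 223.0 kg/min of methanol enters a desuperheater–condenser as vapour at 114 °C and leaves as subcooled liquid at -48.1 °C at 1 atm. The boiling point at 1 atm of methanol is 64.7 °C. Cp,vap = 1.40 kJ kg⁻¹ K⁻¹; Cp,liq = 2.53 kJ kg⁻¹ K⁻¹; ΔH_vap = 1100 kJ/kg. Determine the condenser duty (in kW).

Q_c = 5410 kW

vapour 114→64.7 °C: -69.02 kJ/kg
condensation at 64.7 °C: -1100 kJ/kg
liquid 64.7→-48.1 °C: -285.38 kJ/kg
Δh = -69.02 + -1100 + -285.38 = -1454.4 kJ/kg
Q = ṁ·Δh = 223.0 kg/min × -1454.4 kJ/kg = -324330 kJ/min
|Q| = 5405.5 kW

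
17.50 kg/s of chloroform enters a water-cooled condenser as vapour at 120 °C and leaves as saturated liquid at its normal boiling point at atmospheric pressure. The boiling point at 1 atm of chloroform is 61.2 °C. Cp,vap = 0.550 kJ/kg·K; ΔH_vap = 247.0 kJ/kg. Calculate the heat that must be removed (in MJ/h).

vapour 120→61.2 °C: -32.34 kJ/kg
condensation at 61.2 °C: -247 kJ/kg
Δh = -32.34 + -247 = -279.34 kJ/kg
Q = ṁ·Δh = 17.50 kg/s × -279.34 kJ/kg = -4888.5 kJ/s
|Q| = 4888.5 kW = 17598 MJ/h

Q_c = 17600 MJ/h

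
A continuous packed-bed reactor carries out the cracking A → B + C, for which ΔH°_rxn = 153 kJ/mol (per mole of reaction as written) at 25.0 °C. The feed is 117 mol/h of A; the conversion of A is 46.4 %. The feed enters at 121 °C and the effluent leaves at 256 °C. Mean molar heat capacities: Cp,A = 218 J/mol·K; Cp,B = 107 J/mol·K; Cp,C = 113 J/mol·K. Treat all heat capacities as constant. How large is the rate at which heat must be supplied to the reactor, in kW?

Extent of reaction ξ = 0.464 × 117 = 54.288 mol/h
Reaction term: ξ·ΔH°_rxn = 54.288 × 153 = 8306.1 kJ/h
Sensible, feed 121→25 °C: -2448.6 kJ/h
Outlet flows (mol/h): A 62.712, B 54.288, C 54.288
Sensible, products 25→256 °C: 5917 kJ/h
Q = ΔH = 11774 kJ/h = 3.2707 kW
Heat supplied = 3.2707 kW

Q_in = 3.27 kW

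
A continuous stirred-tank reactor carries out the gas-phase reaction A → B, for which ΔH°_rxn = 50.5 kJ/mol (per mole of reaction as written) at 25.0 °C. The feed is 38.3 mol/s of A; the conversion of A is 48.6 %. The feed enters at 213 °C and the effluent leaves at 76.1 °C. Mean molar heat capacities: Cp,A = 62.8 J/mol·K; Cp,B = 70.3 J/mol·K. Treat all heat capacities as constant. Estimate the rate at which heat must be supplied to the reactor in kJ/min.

Q_in = 37100 kJ/min

Extent of reaction ξ = 0.486 × 38.3 = 18.614 mol/s
Reaction term: ξ·ΔH°_rxn = 18.614 × 50.5 = 940 kJ/s
Sensible, feed 213→25 °C: -452.19 kJ/s
Outlet flows (mol/s): A 19.686, B 18.614
Sensible, products 25→76.1 °C: 130.04 kJ/s
Q = ΔH = 617.85 kJ/s = 617.85 kW
Heat supplied = 37071 kJ/min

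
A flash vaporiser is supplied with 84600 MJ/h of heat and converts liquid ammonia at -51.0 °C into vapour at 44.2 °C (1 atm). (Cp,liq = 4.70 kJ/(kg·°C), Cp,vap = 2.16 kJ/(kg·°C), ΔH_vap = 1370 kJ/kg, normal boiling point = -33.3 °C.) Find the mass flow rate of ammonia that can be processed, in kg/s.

Δh = 4.70×(-33.3−-51.0) + 1370 + 2.16×(44.2−-33.3) = 1620.6 kJ/kg
Q = 84600 MJ/h = 23500 kJ/s = 23500 kJ/s
ṁ = Q/Δh = 23500 / 1620.6 = 14.501 kg/s

ṁ = 14.5 kg/s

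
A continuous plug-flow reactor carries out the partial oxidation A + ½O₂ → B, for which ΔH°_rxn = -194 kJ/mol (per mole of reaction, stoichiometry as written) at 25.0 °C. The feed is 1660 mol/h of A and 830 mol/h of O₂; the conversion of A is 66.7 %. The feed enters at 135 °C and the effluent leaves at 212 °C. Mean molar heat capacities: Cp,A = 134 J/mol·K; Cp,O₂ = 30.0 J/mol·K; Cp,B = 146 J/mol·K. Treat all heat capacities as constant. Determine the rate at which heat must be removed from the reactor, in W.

Q_out = 54500 W

Extent of reaction ξ = 0.667 × 1660 = 1107.2 mol/h
Reaction term: ξ·ΔH°_rxn = 1107.2 × -194 = -214800 kJ/h
Sensible, feed 135→25 °C: -27207 kJ/h
Outlet flows (mol/h): A 552.78, O₂ 276.39, B 1107.2
Sensible, products 25→212 °C: 45631 kJ/h
Q = ΔH = -196380 kJ/h = -54.549 kW
Heat removed = 54549 W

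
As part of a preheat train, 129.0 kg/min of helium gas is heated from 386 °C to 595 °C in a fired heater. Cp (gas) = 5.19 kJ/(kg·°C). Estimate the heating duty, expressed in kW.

Q = ṁ·Cp·ΔT = 129.0 × 5.19 × (595 − 386) = 139930 kJ/min
Converting: 139930 / 60 s = 2332.1 kW

Q = 2330 kW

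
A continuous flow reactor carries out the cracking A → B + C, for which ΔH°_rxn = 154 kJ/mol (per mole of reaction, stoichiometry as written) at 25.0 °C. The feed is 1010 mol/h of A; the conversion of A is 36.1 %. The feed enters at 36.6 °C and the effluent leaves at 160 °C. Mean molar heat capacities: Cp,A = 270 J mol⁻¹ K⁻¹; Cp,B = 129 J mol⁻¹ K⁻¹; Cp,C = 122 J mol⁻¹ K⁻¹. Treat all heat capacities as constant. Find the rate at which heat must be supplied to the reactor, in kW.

Extent of reaction ξ = 0.361 × 1010 = 364.61 mol/h
Reaction term: ξ·ΔH°_rxn = 364.61 × 154 = 56150 kJ/h
Sensible, feed 36.6→25 °C: -3163.3 kJ/h
Outlet flows (mol/h): A 645.39, B 364.61, C 364.61
Sensible, products 25→160 °C: 35879 kJ/h
Q = ΔH = 88866 kJ/h = 24.685 kW
Heat supplied = 24.685 kW

Q_in = 24.7 kW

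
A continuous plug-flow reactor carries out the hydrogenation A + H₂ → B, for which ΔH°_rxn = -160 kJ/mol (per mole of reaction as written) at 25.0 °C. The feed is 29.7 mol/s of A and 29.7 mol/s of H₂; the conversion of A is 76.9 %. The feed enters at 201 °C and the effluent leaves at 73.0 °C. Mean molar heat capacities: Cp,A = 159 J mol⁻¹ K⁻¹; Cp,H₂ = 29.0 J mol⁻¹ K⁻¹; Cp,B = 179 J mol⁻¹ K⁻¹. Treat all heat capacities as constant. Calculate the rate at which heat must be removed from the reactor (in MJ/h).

Q_out = 15800 MJ/h

Extent of reaction ξ = 0.769 × 29.7 = 22.839 mol/s
Reaction term: ξ·ΔH°_rxn = 22.839 × -160 = -3654.3 kJ/s
Sensible, feed 201→25 °C: -982.71 kJ/s
Outlet flows (mol/s): A 6.8607, H₂ 6.8607, B 22.839
Sensible, products 25→73.0 °C: 258.15 kJ/s
Q = ΔH = -4378.9 kJ/s = -4378.9 kW
Heat removed = 15764 MJ/h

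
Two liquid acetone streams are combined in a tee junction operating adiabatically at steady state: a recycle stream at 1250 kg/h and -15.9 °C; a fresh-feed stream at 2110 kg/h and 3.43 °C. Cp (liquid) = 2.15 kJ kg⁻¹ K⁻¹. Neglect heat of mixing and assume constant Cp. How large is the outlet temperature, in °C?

T_out = -3.76 °C

Adiabatic, steady state ⇒ Σ ṁᵢCp,ᵢ(T_out − Tᵢ) = 0
T_out = Σ ṁᵢCp,ᵢTᵢ / Σ ṁᵢCp,ᵢ
      = -27171 / 7224 = -3.7612 °C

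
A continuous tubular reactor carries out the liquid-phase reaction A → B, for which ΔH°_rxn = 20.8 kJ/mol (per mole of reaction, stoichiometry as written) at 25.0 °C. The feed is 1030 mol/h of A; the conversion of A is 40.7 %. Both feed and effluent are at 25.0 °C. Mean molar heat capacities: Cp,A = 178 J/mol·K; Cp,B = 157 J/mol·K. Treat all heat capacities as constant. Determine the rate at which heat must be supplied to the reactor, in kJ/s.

Q_in = 2.42 kJ/s

Extent of reaction ξ = 0.407 × 1030 = 419.21 mol/h
Reaction term: ξ·ΔH°_rxn = 419.21 × 20.8 = 8719.6 kJ/h
Q = ΔH = 8719.6 kJ/h = 2.4221 kW
Heat supplied = 2.4221 kJ/s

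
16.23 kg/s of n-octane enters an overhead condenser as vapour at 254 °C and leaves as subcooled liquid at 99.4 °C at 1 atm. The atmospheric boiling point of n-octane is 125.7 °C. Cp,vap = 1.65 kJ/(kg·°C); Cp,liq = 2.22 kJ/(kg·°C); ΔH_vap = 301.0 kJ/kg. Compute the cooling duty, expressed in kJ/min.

vapour 254→125.7 °C: -211.69 kJ/kg
condensation at 125.7 °C: -301 kJ/kg
liquid 125.7→99.4 °C: -58.386 kJ/kg
Δh = -211.69 + -301 + -58.386 = -571.08 kJ/kg
Q = ṁ·Δh = 16.23 kg/s × -571.08 kJ/kg = -9268.6 kJ/s
|Q| = 9268.6 kW = 556120 kJ/min

Q_c = 556000 kJ/min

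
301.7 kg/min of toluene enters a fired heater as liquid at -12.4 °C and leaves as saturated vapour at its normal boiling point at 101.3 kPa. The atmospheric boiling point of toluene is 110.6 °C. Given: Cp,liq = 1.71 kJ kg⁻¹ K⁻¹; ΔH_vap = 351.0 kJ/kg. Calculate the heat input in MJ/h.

Q = 10200 MJ/h

liquid -12.4→110.6 °C: 210.33 kJ/kg
vaporisation at 110.6 °C: 351 kJ/kg
Δh = 210.33 + 351 = 561.33 kJ/kg
Q = ṁ·Δh = 301.7 kg/min × 561.33 kJ/kg = 169350 kJ/min
|Q| = 2822.6 kW = 10161 MJ/h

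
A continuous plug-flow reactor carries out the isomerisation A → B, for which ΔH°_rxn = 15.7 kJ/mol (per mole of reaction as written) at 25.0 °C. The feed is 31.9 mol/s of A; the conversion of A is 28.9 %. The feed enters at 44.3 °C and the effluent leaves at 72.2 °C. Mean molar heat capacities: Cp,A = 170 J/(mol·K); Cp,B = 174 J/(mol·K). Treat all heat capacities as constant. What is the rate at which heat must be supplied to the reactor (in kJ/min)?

Q_in = 17900 kJ/min

Extent of reaction ξ = 0.289 × 31.9 = 9.2191 mol/s
Reaction term: ξ·ΔH°_rxn = 9.2191 × 15.7 = 144.74 kJ/s
Sensible, feed 44.3→25 °C: -104.66 kJ/s
Outlet flows (mol/s): A 22.681, B 9.2191
Sensible, products 25→72.2 °C: 257.71 kJ/s
Q = ΔH = 297.78 kJ/s = 297.78 kW
Heat supplied = 17867 kJ/min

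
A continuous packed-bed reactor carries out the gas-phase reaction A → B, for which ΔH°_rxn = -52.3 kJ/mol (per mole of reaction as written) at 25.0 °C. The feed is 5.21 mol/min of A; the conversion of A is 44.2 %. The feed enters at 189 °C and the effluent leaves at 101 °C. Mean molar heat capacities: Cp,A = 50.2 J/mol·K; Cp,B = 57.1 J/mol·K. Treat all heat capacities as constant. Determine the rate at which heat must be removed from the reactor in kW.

Extent of reaction ξ = 0.442 × 5.21 = 2.3028 mol/min
Reaction term: ξ·ΔH°_rxn = 2.3028 × -52.3 = -120.44 kJ/min
Sensible, feed 189→25 °C: -42.893 kJ/min
Outlet flows (mol/min): A 2.9072, B 2.3028
Sensible, products 25→101 °C: 21.085 kJ/min
Q = ΔH = -142.25 kJ/min = -2.3708 kW
Heat removed = 2.3708 kW

Q_out = 2.37 kW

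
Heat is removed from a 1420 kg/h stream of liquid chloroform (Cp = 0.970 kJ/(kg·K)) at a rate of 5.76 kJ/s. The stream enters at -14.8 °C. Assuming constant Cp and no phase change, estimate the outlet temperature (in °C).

T_out = -29.9 °C

Q = 5.76 kJ/s = 20736 kJ/h
ΔT = Q/(ṁ·Cp) = 20736/(1420×0.970) = 15.054 K
T_out = -14.8 − 15.054 = -29.854 °C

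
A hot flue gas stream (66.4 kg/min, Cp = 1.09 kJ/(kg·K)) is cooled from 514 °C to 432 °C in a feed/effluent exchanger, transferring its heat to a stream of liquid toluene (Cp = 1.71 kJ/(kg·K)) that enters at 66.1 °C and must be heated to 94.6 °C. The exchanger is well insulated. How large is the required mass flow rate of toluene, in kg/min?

ṁ_c = 122 kg/min

Heat released by hot stream: Q = 66.4 × 1.09 × (514 − 432) = 5934.8 kJ/min
Energy balance on cold side (adiabatic exchanger): Q = ṁ_c·Cp_c·(T_c,out − T_c,in)
ṁ_c = 5934.8 / [1.71 × (94.6 − 66.1)] = 121.78 kg/min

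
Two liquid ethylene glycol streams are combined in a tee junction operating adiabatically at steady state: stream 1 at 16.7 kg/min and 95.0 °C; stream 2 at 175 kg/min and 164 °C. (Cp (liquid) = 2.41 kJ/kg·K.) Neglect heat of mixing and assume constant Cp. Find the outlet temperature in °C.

No heat crosses the boundary, so H_out = H_in.
Σ ṁᵢCp,ᵢTᵢ = 16.7×2.41×95.0 + 175×2.41×164 = 72990
Σ ṁᵢCp,ᵢ = 16.7×2.41 + 175×2.41 = 462
T_out = 72990 / 462 = 157.99 °C

T_out = 158 °C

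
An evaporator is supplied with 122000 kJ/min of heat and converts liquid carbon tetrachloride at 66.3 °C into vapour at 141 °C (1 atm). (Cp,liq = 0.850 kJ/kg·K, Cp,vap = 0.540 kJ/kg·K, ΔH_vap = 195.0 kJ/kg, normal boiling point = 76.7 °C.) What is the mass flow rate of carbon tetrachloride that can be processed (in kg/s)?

ṁ = 8.52 kg/s

Δh = 0.850×(76.7−66.3) + 195.0 + 0.540×(141−76.7) = 238.56 kJ/kg
Q = 122000 kJ/min = 2033.3 kJ/s = 2033.3 kJ/s
ṁ = Q/Δh = 2033.3 / 238.56 = 8.5233 kg/s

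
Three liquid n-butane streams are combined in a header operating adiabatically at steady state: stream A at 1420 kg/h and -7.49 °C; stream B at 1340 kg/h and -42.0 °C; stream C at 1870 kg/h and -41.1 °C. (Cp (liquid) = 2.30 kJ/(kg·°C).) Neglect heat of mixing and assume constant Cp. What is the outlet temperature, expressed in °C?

T_out = -31.1 °C

No heat crosses the boundary, so H_out = H_in.
Σ ṁᵢCp,ᵢTᵢ = 1420×2.30×-7.49 + 1340×2.30×-42.0 + 1870×2.30×-41.1 = -330680
Σ ṁᵢCp,ᵢ = 1420×2.30 + 1340×2.30 + 1870×2.30 = 10649
T_out = -330680 / 10649 = -31.052 °C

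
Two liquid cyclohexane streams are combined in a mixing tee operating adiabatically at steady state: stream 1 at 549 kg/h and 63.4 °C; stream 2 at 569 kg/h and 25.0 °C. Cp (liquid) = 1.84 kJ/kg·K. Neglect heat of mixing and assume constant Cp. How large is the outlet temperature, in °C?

Energy balance with Q = 0: Σ ṁᵢCp,ᵢ(T_out − Tᵢ) = 0
Σ ṁᵢCp,ᵢTᵢ = 549×1.84×63.4 + 569×1.84×25.0 = 90218
Σ ṁᵢCp,ᵢ = 549×1.84 + 569×1.84 = 2057.1
T_out = 90218 / 2057.1 = 43.857 °C

T_out = 43.9 °C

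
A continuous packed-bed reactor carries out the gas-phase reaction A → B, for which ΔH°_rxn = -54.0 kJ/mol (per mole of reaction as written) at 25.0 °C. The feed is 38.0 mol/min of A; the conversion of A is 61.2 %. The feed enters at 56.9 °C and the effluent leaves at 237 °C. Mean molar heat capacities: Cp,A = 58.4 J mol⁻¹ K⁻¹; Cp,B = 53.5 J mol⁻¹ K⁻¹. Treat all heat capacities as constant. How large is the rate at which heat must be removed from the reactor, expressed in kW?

Extent of reaction ξ = 0.612 × 38.0 = 23.256 mol/min
Reaction term: ξ·ΔH°_rxn = 23.256 × -54.0 = -1255.8 kJ/min
Sensible, feed 56.9→25 °C: -70.792 kJ/min
Outlet flows (mol/min): A 14.744, B 23.256
Sensible, products 25→237 °C: 446.31 kJ/min
Q = ΔH = -880.3 kJ/min = -14.672 kW
Heat removed = 14.672 kW

Q_out = 14.7 kW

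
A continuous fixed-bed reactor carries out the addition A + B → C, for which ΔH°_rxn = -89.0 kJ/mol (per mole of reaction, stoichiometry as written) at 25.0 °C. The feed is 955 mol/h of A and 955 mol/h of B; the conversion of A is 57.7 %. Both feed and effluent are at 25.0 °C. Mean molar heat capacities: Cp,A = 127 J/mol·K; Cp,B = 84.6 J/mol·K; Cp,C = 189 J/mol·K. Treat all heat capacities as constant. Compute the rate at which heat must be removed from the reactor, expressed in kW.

Extent of reaction ξ = 0.577 × 955 = 551.03 mol/h
Reaction term: ξ·ΔH°_rxn = 551.03 × -89.0 = -49042 kJ/h
Q = ΔH = -49042 kJ/h = -13.623 kW
Heat removed = 13.623 kW

Q_out = 13.6 kW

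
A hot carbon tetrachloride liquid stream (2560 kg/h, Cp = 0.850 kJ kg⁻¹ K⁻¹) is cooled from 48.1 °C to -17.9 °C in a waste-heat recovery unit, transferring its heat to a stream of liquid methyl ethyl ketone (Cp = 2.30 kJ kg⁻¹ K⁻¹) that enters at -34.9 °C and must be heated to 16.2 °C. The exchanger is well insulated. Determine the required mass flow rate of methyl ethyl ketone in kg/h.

Heat released by hot stream: Q = 2560 × 0.850 × (48.1 − -17.9) = 143620 kJ/h
Energy balance on cold side (adiabatic exchanger): Q = ṁ_c·Cp_c·(T_c,out − T_c,in)
ṁ_c = 143620 / [2.30 × (16.2 − -34.9)] = 1222 kg/h

ṁ_c = 1220 kg/h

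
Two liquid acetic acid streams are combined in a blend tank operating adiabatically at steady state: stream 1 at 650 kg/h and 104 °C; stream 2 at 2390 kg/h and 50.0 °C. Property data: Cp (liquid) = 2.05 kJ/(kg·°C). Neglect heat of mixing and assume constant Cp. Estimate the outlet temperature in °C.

Adiabatic, steady state ⇒ Σ ṁᵢCp,ᵢ(T_out − Tᵢ) = 0
Σ ṁᵢCp,ᵢTᵢ = 650×2.05×104 + 2390×2.05×50.0 = 383560
Σ ṁᵢCp,ᵢ = 650×2.05 + 2390×2.05 = 6232
T_out = 383560 / 6232 = 61.546 °C

T_out = 61.5 °C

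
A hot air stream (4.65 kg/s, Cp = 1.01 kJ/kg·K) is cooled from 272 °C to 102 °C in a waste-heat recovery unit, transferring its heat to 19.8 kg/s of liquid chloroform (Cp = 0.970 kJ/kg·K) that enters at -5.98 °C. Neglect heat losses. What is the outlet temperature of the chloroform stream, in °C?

T_c,out = 35.6 °C

Heat released by hot stream: Q = 4.65 × 1.01 × (272 − 102) = 798.41 kJ/s
Energy balance on cold side (adiabatic exchanger): Q = ṁ_c·Cp_c·(T_c,out − T_c,in)
T_c,out = -5.98 + 798.41/(19.8 × 0.970) = 35.591 °C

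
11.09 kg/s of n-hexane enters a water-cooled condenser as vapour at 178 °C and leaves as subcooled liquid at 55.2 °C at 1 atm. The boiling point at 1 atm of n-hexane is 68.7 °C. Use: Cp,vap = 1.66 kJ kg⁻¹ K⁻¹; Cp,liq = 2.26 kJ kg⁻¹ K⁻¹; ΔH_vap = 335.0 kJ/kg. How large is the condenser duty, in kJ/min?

vapour 178→68.7 °C: -181.44 kJ/kg
condensation at 68.7 °C: -335 kJ/kg
liquid 68.7→55.2 °C: -30.51 kJ/kg
Δh = -181.44 + -335 + -30.51 = -546.95 kJ/kg
Q = ṁ·Δh = 11.09 kg/s × -546.95 kJ/kg = -6065.7 kJ/s
|Q| = 6065.7 kW = 363940 kJ/min

Q_c = 364000 kJ/min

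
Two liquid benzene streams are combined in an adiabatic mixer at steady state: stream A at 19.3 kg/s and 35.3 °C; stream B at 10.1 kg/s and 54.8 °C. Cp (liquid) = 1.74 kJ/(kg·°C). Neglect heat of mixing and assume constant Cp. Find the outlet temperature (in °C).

T_out = 42.0 °C

Energy balance with Q = 0: Σ ṁᵢCp,ᵢ(T_out − Tᵢ) = 0
T_out = Σ ṁᵢCp,ᵢTᵢ / Σ ṁᵢCp,ᵢ
      = 2148.5 / 51.156 = 41.999 °C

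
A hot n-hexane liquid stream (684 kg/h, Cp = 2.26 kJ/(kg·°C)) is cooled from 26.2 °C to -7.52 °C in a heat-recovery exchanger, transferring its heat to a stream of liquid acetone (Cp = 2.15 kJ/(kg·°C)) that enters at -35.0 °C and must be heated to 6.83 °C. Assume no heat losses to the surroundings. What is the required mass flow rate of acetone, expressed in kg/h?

Heat released by hot stream: Q = 684 × 2.26 × (26.2 − -7.52) = 52126 kJ/h
Energy balance on cold side (adiabatic exchanger): Q = ṁ_c·Cp_c·(T_c,out − T_c,in)
ṁ_c = 52126 / [2.15 × (6.83 − -35.0)] = 579.6 kg/h

ṁ_c = 580 kg/h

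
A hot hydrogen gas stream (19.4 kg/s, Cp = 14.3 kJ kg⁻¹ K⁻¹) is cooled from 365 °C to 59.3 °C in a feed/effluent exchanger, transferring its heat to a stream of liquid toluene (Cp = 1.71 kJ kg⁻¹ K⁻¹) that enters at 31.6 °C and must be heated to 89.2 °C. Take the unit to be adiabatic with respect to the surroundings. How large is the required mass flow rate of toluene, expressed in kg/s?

Heat released by hot stream: Q = 19.4 × 14.3 × (365 − 59.3) = 84807 kJ/s
Energy balance on cold side (adiabatic exchanger): Q = ṁ_c·Cp_c·(T_c,out − T_c,in)
ṁ_c = 84807 / [1.71 × (89.2 − 31.6)] = 861.02 kg/s

ṁ_c = 861 kg/s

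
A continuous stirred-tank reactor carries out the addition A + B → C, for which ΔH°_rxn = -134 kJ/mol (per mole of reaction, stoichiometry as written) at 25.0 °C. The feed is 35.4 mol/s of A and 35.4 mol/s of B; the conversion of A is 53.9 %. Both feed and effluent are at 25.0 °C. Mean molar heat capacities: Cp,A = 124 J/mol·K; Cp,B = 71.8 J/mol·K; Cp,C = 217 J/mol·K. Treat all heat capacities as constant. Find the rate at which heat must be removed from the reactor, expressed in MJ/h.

Q_out = 9200 MJ/h

Extent of reaction ξ = 0.539 × 35.4 = 19.081 mol/s
Reaction term: ξ·ΔH°_rxn = 19.081 × -134 = -2556.8 kJ/s
Q = ΔH = -2556.8 kJ/s = -2556.8 kW
Heat removed = 9204.5 MJ/h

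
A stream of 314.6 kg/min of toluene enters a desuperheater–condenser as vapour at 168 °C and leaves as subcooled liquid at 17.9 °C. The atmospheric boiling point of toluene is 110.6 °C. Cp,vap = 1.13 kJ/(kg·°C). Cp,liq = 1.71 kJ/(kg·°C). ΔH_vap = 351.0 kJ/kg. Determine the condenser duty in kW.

Q_c = 3010 kW

vapour 168→110.6 °C: -64.862 kJ/kg
condensation at 110.6 °C: -351 kJ/kg
liquid 110.6→17.9 °C: -158.52 kJ/kg
Δh = -64.862 + -351 + -158.52 = -574.38 kJ/kg
Q = ṁ·Δh = 314.6 kg/min × -574.38 kJ/kg = -180700 kJ/min
|Q| = 3011.7 kW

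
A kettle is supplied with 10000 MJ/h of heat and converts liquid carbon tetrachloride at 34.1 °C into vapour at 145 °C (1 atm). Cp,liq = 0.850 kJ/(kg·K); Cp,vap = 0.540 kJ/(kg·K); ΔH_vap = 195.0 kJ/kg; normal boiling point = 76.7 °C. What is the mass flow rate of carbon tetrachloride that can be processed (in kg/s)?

Δh = 0.850×(76.7−34.1) + 195.0 + 0.540×(145−76.7) = 268.09 kJ/kg
Q = 10000 MJ/h = 2777.8 kJ/s = 2777.8 kJ/s
ṁ = Q/Δh = 2777.8 / 268.09 = 10.361 kg/s

ṁ = 10.4 kg/s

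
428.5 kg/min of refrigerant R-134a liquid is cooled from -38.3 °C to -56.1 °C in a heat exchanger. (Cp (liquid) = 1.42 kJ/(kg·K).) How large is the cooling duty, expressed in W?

Q = ṁ·Cp·ΔT = 428.5 × 1.42 × (-56.1 − -38.3) = -10831 kJ/min
Converting: 10831 / 60 s = 180.51 kW
Cooling duty = 180510 W

Q_c = 181000 W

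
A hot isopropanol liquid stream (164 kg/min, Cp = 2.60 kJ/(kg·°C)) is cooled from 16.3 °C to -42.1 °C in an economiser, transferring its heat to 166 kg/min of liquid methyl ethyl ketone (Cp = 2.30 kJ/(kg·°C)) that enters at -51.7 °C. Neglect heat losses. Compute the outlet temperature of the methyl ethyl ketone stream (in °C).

Heat released by hot stream: Q = 164 × 2.60 × (16.3 − -42.1) = 24902 kJ/min
Energy balance on cold side (adiabatic exchanger): Q = ṁ_c·Cp_c·(T_c,out − T_c,in)
T_c,out = -51.7 + 24902/(166 × 2.30) = 13.522 °C

T_c,out = 13.5 °C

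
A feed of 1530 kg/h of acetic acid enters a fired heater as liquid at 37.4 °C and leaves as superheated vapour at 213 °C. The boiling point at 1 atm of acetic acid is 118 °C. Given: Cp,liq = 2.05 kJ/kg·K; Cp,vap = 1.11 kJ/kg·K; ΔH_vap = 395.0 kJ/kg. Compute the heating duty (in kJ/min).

Q = 17000 kJ/min

liquid 37.4→118 °C: 165.23 kJ/kg
vaporisation at 118 °C: 395 kJ/kg
vapour 118→213 °C: 105.45 kJ/kg
Δh = 165.23 + 395 + 105.45 = 665.68 kJ/kg
Q = ṁ·Δh = 1530 kg/h × 665.68 kJ/kg = 1.0185e+06 kJ/h
|Q| = 282.91 kW = 16975 kJ/min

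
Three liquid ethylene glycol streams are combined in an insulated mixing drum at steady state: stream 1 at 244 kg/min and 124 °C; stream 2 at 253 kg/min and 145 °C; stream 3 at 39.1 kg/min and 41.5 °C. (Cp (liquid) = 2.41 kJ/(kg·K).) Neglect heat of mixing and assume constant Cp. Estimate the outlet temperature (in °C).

Adiabatic, steady state ⇒ Σ ṁᵢCp,ᵢ(T_out − Tᵢ) = 0
T_out = Σ ṁᵢCp,ᵢTᵢ / Σ ṁᵢCp,ᵢ
      = 165240 / 1292 = 127.89 °C

T_out = 128 °C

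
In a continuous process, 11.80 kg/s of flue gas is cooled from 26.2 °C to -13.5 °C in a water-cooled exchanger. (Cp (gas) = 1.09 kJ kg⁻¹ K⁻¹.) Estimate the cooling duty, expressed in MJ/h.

Q_c = 1840 MJ/h

Q = ṁ·Cp·ΔT = 11.80 × 1.09 × (-13.5 − 26.2) = -510.62 kJ/s
Cooling duty = 1838.2 MJ/h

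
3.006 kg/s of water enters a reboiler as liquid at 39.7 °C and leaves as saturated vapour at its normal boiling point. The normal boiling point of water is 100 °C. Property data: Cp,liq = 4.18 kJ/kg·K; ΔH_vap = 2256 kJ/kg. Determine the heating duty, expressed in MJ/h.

liquid 39.7→100 °C: 252.05 kJ/kg
vaporisation at 100 °C: 2256 kJ/kg
Δh = 252.05 + 2256 = 2508.1 kJ/kg
Q = ṁ·Δh = 3.006 kg/s × 2508.1 kJ/kg = 7539.2 kJ/s
|Q| = 7539.2 kW = 27141 MJ/h

Q = 27100 MJ/h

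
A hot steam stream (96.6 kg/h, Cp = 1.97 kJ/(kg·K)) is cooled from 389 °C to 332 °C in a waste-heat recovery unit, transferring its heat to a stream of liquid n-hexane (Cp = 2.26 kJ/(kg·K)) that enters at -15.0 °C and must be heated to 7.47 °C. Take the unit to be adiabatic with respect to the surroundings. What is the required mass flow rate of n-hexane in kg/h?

ṁ_c = 214 kg/h

Heat released by hot stream: Q = 96.6 × 1.97 × (389 − 332) = 10847 kJ/h
Energy balance on cold side (adiabatic exchanger): Q = ṁ_c·Cp_c·(T_c,out − T_c,in)
ṁ_c = 10847 / [2.26 × (7.47 − -15.0)] = 213.6 kg/h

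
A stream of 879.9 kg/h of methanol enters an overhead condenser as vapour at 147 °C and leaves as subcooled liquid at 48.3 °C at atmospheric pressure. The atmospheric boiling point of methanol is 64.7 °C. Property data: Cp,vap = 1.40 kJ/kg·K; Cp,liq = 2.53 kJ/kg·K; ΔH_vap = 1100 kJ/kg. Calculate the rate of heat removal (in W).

vapour 147→64.7 °C: -115.22 kJ/kg
condensation at 64.7 °C: -1100 kJ/kg
liquid 64.7→48.3 °C: -41.492 kJ/kg
Δh = -115.22 + -1100 + -41.492 = -1256.7 kJ/kg
Q = ṁ·Δh = 879.9 kg/h × -1256.7 kJ/kg = -1.1058e+06 kJ/h
|Q| = 307.16 kW = 307160 W

Q_c = 307000 W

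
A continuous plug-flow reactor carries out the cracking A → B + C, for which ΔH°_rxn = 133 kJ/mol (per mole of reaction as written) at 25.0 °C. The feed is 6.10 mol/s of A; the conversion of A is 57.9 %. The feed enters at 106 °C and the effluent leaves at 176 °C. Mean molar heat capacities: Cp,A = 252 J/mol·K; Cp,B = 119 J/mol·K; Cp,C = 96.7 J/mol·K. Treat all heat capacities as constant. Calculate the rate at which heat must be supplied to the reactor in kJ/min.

Q_in = 33500 kJ/min

Extent of reaction ξ = 0.579 × 6.10 = 3.5319 mol/s
Reaction term: ξ·ΔH°_rxn = 3.5319 × 133 = 469.74 kJ/s
Sensible, feed 106→25 °C: -124.51 kJ/s
Outlet flows (mol/s): A 2.5681, B 3.5319, C 3.5319
Sensible, products 25→176 °C: 212.76 kJ/s
Q = ΔH = 557.99 kJ/s = 557.99 kW
Heat supplied = 33479 kJ/min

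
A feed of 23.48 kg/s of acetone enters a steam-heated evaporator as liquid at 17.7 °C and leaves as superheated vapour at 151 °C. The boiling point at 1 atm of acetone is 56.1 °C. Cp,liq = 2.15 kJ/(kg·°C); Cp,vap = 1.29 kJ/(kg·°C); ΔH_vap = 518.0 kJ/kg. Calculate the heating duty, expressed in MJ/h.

Q = 61100 MJ/h

liquid 17.7→56.1 °C: 82.56 kJ/kg
vaporisation at 56.1 °C: 518 kJ/kg
vapour 56.1→151 °C: 122.42 kJ/kg
Δh = 82.56 + 518 + 122.42 = 722.98 kJ/kg
Q = ṁ·Δh = 23.48 kg/s × 722.98 kJ/kg = 16976 kJ/s
|Q| = 16976 kW = 61112 MJ/h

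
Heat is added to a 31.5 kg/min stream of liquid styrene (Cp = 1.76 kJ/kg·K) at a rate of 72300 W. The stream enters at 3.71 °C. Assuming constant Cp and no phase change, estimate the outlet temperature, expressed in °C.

T_out = 82.0 °C

Q = 72300 W = 4338 kJ/min
ΔT = Q/(ṁ·Cp) = 4338/(31.5×1.76) = 78.247 K
T_out = 3.71 + 78.247 = 81.957 °C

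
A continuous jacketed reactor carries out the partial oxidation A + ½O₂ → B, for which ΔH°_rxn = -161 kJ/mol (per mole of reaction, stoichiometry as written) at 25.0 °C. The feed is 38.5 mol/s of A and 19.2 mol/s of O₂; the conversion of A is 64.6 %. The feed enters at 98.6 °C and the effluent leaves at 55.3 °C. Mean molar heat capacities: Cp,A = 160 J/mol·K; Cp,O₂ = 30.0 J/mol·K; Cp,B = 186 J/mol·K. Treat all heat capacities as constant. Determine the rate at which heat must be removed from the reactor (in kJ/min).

Extent of reaction ξ = 0.646 × 38.5 = 24.871 mol/s
Reaction term: ξ·ΔH°_rxn = 24.871 × -161 = -4004.2 kJ/s
Sensible, feed 98.6→25 °C: -495.77 kJ/s
Outlet flows (mol/s): A 13.629, O₂ 6.7645, B 24.871
Sensible, products 25→55.3 °C: 212.39 kJ/s
Q = ΔH = -4287.6 kJ/s = -4287.6 kW
Heat removed = 257260 kJ/min

Q_out = 257000 kJ/min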